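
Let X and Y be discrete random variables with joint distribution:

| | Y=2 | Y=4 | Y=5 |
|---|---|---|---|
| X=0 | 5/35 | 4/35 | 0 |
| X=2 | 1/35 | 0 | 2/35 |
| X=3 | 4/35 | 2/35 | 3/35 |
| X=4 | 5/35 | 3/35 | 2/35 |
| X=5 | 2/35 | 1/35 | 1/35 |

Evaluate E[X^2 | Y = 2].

10

P(Y = 2) = 17/35.
Σ X^2·P over the event = 0·(5/35) + 4·(1/35) + 9·(4/35) + 16·(5/35) + 25·(2/35) = 34/7.
E[X^2 | Y = 2] = (34/7) / (17/35) = 10.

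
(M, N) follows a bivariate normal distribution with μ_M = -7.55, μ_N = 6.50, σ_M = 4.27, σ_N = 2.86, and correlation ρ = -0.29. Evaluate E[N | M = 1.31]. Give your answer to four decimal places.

4.7790

E[N | M=x] = μ_N + ρ(σ_N/σ_M)(x − μ_M) for jointly normal variables.
E[N | M=1.31] = 6.50 + (-0.29)·(2.86/4.27)·(1.31 − (-7.55)) = 6.50 + (-0.19424)·(8.86) = 4.7790.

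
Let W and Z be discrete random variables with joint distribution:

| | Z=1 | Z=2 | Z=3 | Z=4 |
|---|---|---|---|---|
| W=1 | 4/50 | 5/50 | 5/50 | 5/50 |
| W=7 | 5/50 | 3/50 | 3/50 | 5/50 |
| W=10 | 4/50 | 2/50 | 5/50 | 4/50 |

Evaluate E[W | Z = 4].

P(Z = 4) = 7/25.
Σ W·P over the event = 1·(5/50) + 7·(5/50) + 10·(4/50) = 8/5.
E[W | Z = 4] = (8/5) / (7/25) = 40/7.

40/7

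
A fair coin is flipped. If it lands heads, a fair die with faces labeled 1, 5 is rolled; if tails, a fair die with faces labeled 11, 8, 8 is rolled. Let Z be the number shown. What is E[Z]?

6

E[Z | heads] = (1+5)/2 = 3.
E[Z | tails] = (11+8+8)/3 = 9.
E[Z] = (1/2)·(3) + (1/2)·(9) = 6.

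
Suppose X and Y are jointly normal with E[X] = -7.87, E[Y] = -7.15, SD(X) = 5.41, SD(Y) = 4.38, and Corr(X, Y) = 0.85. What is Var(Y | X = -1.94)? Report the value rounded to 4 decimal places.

Var(Y | X=x) = (1 − ρ²)·σ_Y².
Var(Y | X=-1.94) = (4.38)²·(1 − (0.85)²) = 19.1844·0.2775 = 5.3237.

5.3237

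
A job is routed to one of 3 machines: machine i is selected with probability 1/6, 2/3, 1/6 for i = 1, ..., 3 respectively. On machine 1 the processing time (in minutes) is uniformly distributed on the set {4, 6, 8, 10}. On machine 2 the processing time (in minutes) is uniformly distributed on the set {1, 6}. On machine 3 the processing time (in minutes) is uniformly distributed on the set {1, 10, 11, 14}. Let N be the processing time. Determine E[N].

E[N | machine 1] = (4+6+8+10)/4 = 7.
E[N | machine 2] = (1+6)/2 = 7/2.
E[N | machine 3] = (1+10+11+14)/4 = 9.
By the law of total expectation,
E[N] = (1/6)·(7) + (2/3)·(7/2) + (1/6)·(9) = 5.

5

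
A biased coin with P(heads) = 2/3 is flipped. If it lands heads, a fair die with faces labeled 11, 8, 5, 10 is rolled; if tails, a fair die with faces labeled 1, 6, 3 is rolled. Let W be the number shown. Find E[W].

E[W | heads] = (11+8+5+10)/4 = 17/2.
E[W | tails] = (1+6+3)/3 = 10/3.
E[W] = (2/3)·(17/2) + (1/3)·(10/3) = 61/9.

61/9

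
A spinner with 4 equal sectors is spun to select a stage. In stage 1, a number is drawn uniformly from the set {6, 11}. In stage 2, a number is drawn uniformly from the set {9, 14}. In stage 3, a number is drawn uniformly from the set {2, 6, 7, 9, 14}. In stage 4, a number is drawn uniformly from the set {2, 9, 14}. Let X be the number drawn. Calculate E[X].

539/60

E[X | stage 1] = (6+11)/2 = 17/2.
E[X | stage 2] = (9+14)/2 = 23/2.
E[X | stage 3] = (2+6+7+9+14)/5 = 38/5.
E[X | stage 4] = (2+9+14)/3 = 25/3.
E[X] = (1/4)·(17/2) + (1/4)·(23/2) + (1/4)·(38/5) + (1/4)·(25/3) = 539/60.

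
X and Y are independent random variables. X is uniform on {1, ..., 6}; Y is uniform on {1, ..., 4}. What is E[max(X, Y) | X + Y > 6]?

Outcomes with X + Y > 6: (3,4), (4,3), (4,4), (5,2), (5,3), (5,4), (6,1), (6,2), (6,3), (6,4), each with probability 1/24.
E[max(X, Y) | X + Y > 6] = (4 + 4 + 4 + 5 + 5 + 5 + 6 + 6 + 6 + 6) / 10 = 51/10.

51/10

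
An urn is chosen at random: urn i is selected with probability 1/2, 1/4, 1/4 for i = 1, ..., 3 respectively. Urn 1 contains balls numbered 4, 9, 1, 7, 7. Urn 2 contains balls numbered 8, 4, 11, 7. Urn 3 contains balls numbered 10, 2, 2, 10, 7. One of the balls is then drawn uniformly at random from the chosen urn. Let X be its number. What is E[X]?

249/40

E[X | urn 1] = (4+9+1+7+7)/5 = 28/5.
E[X | urn 2] = (8+4+11+7)/4 = 15/2.
E[X | urn 3] = (10+2+2+10+7)/5 = 31/5.
By the law of total expectation,
E[X] = (1/2)·(28/5) + (1/4)·(15/2) + (1/4)·(31/5) = 249/40.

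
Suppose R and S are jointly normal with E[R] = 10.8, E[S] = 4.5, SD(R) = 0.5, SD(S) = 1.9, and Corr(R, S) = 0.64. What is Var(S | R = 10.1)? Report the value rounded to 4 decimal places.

The conditional variance in a bivariate normal is σ_S²(1 − ρ²), independent of x.
Var(S | R=10.1) = (1.9)²·(1 − (0.64)²) = 3.61·0.5904 = 2.1313.

2.1313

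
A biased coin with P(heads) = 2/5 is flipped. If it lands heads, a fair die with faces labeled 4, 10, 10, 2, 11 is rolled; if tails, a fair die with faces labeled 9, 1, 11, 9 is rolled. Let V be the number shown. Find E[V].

E[V | heads] = (4+10+10+2+11)/5 = 37/5.
E[V | tails] = (9+1+11+9)/4 = 15/2.
By the law of total expectation,
E[V] = (2/5)·(37/5) + (3/5)·(15/2) = 373/50.

373/50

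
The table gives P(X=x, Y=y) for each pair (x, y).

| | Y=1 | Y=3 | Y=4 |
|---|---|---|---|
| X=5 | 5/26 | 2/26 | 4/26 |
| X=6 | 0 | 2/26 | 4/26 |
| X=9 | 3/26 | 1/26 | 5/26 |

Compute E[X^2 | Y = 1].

46

P(Y = 1) = 4/13.
Σ X^2·P over the event = 25·(5/26) + 81·(3/26) = 184/13.
E[X^2 | Y = 1] = (184/13) / (4/13) = 46.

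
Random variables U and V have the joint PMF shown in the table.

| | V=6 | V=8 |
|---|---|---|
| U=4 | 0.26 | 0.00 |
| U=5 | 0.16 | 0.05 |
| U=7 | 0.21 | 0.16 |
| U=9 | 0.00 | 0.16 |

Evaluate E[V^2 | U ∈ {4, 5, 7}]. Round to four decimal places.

43.0000

P(U ∈ {4, 5, 7}) = 0.84.
Σ V^2·P over the event = 36·(0.26) + 36·(0.16) + 64·(0.05) + 36·(0.21) + 64·(0.16) = 36.12.
E[V^2 | U ∈ {4, 5, 7}] = (36.12) / (0.84) = 43.0000.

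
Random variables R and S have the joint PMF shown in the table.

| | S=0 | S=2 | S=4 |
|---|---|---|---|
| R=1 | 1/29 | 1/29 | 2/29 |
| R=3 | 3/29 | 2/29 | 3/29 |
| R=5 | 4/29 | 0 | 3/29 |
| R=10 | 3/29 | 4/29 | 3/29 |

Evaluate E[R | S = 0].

P(S = 0) = 11/29.
Summing R·P(R=x,S=y) over the conditioning event gives 60/29.
E[R | S = 0] = (60/29) / (11/29) = 60/11.

60/11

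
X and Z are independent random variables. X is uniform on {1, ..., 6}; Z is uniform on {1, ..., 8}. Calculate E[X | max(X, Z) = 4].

Outcomes with max(X, Z) = 4: (1,4), (2,4), (3,4), (4,1), (4,2), (4,3), (4,4), each with probability 1/48.
E[X | max(X, Z) = 4] = (1 + 2 + 3 + 4 + 4 + 4 + 4) / 7 = 22/7.

22/7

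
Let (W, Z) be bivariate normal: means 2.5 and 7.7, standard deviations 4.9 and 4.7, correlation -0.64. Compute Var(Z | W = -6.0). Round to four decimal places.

Var(Z | W=x) = (1 − ρ²)·σ_Z².
Var(Z | W=-6.0) = (4.7)²·(1 − (-0.64)²) = 22.09·0.5904 = 13.0419.

13.0419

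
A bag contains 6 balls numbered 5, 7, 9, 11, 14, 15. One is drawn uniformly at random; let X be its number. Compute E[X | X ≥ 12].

29/2

P(X ≥ 12) = 1/3.
Σ over the event: 14·1/6 + 15·1/6 = 29/6.
E[X | X ≥ 12] = (29/6) / (1/3) = 29/2.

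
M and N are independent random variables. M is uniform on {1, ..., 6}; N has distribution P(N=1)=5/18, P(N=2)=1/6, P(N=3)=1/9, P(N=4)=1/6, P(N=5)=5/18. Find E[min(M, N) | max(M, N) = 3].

P(max(M, N) = 3) = 7/54.
Summing min(M,N)·P(x,y) over outcomes with max(M, N) = 3 gives 23/108.
E[min(M, N) | max(M, N) = 3] = (23/108) / (7/54) = 23/14.

23/14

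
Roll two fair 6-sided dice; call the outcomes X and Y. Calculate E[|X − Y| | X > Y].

P(X > Y) = 5/12.
Summing |X−Y|·P(x,y) over outcomes with X > Y gives 35/36.
E[|X − Y| | X > Y] = (35/36) / (5/12) = 7/3.

7/3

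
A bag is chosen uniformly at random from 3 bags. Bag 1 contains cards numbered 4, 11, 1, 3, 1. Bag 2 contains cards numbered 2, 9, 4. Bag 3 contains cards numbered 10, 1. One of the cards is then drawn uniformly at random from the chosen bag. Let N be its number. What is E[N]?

E[N | bag 1] = (4+11+1+3+1)/5 = 4.
E[N | bag 2] = (2+9+4)/3 = 5.
E[N | bag 3] = (10+1)/2 = 11/2.
By the law of total expectation,
E[N] = (1/3)·(4) + (1/3)·(5) + (1/3)·(11/2) = 29/6.

29/6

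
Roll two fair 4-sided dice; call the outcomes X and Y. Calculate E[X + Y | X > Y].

5

Outcomes with X > Y: (2,1), (3,1), (3,2), (4,1), (4,2), (4,3), each with probability 1/16.
E[X + Y | X > Y] = (3 + 4 + 5 + 5 + 6 + 7) / 6 = 5.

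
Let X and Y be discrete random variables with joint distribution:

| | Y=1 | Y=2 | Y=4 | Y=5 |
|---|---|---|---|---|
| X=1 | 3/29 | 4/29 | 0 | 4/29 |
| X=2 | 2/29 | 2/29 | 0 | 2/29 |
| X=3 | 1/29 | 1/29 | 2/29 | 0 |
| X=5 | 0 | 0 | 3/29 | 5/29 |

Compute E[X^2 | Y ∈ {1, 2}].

41/13

P(Y ∈ {1, 2}) = 13/29.
Summing X^2·P(X=x,Y=y) over the conditioning event gives 41/29.
E[X^2 | Y ∈ {1, 2}] = (41/29) / (13/29) = 41/13.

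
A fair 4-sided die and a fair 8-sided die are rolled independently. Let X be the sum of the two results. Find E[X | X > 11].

P(X > 11) = 1/32.
Σ over the event: 12·1/32 = 3/8.
E[X | X > 11] = (3/8) / (1/32) = 12.

12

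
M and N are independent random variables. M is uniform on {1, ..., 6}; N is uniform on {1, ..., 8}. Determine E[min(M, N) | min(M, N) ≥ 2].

P(min(M, N) ≥ 2) = 35/48.
Summing min(M,N)·P(x,y) over outcomes with min(M, N) ≥ 2 gives 5/2.
E[min(M, N) | min(M, N) ≥ 2] = (5/2) / (35/48) = 24/7.

24/7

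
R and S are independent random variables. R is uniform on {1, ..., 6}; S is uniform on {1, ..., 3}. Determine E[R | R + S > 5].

Outcomes with R + S > 5: (3,3), (4,2), (4,3), (5,1), (5,2), (5,3), (6,1), (6,2), (6,3), each with probability 1/18.
E[R | R + S > 5] = (3 + 4 + 4 + 5 + 5 + 5 + 6 + 6 + 6) / 9 = 44/9.

44/9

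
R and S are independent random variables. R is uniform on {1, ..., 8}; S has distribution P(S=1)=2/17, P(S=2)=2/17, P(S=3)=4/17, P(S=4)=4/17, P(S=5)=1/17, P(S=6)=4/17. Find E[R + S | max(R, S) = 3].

P(max(R, S) = 3) = 2/17.
Summing (R+S)·P(x,y) over outcomes with max(R, S) = 3 gives 39/68.
E[R + S | max(R, S) = 3] = (39/68) / (2/17) = 39/8.

39/8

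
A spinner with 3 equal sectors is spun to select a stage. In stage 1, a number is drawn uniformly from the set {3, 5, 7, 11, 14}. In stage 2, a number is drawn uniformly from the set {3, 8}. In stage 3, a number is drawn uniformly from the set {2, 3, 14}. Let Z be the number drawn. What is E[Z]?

E[Z | stage 1] = (3+5+7+11+14)/5 = 8.
E[Z | stage 2] = (3+8)/2 = 11/2.
E[Z | stage 3] = (2+3+14)/3 = 19/3.
By the law of total expectation,
E[Z] = (1/3)·(8) + (1/3)·(11/2) + (1/3)·(19/3) = 119/18.

119/18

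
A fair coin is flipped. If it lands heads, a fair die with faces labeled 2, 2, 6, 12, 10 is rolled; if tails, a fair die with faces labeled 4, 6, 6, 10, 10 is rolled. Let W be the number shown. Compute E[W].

34/5

E[W | heads] = (2+2+6+12+10)/5 = 32/5.
E[W | tails] = (4+6+6+10+10)/5 = 36/5.
By the law of total expectation,
E[W] = (1/2)·(32/5) + (1/2)·(36/5) = 34/5.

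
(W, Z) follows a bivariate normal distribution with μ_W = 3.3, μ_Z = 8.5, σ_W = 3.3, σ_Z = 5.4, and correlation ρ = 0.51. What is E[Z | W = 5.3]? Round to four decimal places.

10.1691

E[Z | W=x] = μ_Z + ρ(σ_Z/σ_W)(x − μ_W) for jointly normal variables.
E[Z | W=5.3] = 8.5 + (0.51)·(5.4/3.3)·(5.3 − (3.3)) = 8.5 + (0.83455)·(2) = 10.1691.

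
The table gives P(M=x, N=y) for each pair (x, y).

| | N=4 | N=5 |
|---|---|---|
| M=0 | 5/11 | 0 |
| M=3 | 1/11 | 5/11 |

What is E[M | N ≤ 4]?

P(N ≤ 4) = 6/11.
Σ M·P over the event = 0·(5/11) + 3·(1/11) = 3/11.
E[M | N ≤ 4] = (3/11) / (6/11) = 1/2.

1/2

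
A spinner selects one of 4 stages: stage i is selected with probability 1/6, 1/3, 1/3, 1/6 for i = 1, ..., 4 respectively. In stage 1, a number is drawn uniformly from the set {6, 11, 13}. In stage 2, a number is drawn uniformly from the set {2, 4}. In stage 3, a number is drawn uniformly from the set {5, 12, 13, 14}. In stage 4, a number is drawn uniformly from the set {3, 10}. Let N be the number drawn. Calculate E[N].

89/12

E[N | stage 1] = (6+11+13)/3 = 10.
E[N | stage 2] = (2+4)/2 = 3.
E[N | stage 3] = (5+12+13+14)/4 = 11.
E[N | stage 4] = (3+10)/2 = 13/2.
E[N] = (1/6)·(10) + (1/3)·(3) + (1/3)·(11) + (1/6)·(13/2) = 89/12.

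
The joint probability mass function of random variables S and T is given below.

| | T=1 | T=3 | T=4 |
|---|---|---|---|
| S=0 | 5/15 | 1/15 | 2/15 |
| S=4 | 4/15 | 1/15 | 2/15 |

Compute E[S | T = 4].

P(T = 4) = 4/15.
Σ S·P over the event = 0·(2/15) + 4·(2/15) = 8/15.
E[S | T = 4] = (8/15) / (4/15) = 2.

2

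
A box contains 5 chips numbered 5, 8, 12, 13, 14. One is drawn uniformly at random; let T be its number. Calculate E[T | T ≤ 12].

P(T ≤ 12) = 3/5.
Σ over the event: 5·1/5 + 8·1/5 + 12·1/5 = 5.
E[T | T ≤ 12] = (5) / (3/5) = 25/3.

25/3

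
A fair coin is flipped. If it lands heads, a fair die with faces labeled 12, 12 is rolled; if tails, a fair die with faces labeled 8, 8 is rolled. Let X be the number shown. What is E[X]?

10

E[X | heads] = (12+12)/2 = 12.
E[X | tails] = (8+8)/2 = 8.
By the law of total expectation,
E[X] = (1/2)·(12) + (1/2)·(8) = 10.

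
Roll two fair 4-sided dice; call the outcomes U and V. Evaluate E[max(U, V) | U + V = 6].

P(U + V = 6) = 3/16.
Summing max(U,V)·P(x,y) over outcomes with U + V = 6 gives 11/16.
E[max(U, V) | U + V = 6] = (11/16) / (3/16) = 11/3.

11/3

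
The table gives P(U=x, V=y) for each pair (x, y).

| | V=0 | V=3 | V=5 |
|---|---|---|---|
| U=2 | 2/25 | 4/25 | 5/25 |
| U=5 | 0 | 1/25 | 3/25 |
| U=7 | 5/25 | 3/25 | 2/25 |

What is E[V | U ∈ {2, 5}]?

P(U ∈ {2, 5}) = 3/5.
Summing V·P(U=x,V=y) over the conditioning event gives 11/5.
E[V | U ∈ {2, 5}] = (11/5) / (3/5) = 11/3.

11/3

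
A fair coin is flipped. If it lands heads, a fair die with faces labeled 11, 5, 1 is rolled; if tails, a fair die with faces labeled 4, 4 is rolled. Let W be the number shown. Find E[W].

E[W | heads] = (11+5+1)/3 = 17/3.
E[W | tails] = (4+4)/2 = 4.
By the law of total expectation,
E[W] = (1/2)·(17/3) + (1/2)·(4) = 29/6.

29/6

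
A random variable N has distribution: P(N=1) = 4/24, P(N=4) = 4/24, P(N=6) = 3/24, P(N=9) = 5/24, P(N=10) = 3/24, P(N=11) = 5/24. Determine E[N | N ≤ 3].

1

P(N ≤ 3) = 1/6.
Σ over the event: 1·1/6 = 1/6.
E[N | N ≤ 3] = (1/6) / (1/6) = 1.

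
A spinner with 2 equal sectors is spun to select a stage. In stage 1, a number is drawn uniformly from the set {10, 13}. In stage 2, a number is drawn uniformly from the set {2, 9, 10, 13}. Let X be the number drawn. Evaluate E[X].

10

E[X | stage 1] = (10+13)/2 = 23/2.
E[X | stage 2] = (2+9+10+13)/4 = 17/2.
E[X] = (1/2)·(23/2) + (1/2)·(17/2) = 10.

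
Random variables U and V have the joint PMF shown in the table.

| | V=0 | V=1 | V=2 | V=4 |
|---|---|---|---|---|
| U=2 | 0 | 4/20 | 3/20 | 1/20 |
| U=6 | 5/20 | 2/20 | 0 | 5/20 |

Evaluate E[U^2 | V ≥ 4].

P(V ≥ 4) = 3/10.
Σ U^2·P over the event = 4·(1/20) + 36·(5/20) = 46/5.
E[U^2 | V ≥ 4] = (46/5) / (3/10) = 92/3.

92/3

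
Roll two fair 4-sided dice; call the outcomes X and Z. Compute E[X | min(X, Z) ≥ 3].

Outcomes with min(X, Z) ≥ 3: (3,3), (3,4), (4,3), (4,4), each with probability 1/16.
E[X | min(X, Z) ≥ 3] = (3 + 3 + 4 + 4) / 4 = 7/2.

7/2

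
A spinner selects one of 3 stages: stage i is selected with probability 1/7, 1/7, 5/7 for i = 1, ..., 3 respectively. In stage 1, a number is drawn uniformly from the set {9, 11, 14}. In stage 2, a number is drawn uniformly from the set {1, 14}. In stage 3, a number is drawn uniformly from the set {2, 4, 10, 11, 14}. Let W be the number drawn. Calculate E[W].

E[W | stage 1] = (9+11+14)/3 = 34/3.
E[W | stage 2] = (1+14)/2 = 15/2.
E[W | stage 3] = (2+4+10+11+14)/5 = 41/5.
By the law of total expectation,
E[W] = (1/7)·(34/3) + (1/7)·(15/2) + (5/7)·(41/5) = 359/42.

359/42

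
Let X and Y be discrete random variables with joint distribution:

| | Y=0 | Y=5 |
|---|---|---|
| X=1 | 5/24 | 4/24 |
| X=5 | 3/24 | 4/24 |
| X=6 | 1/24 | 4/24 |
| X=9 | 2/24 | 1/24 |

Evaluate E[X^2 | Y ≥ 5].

P(Y ≥ 5) = 13/24.
Σ X^2·P over the event = 1·(4/24) + 25·(4/24) + 36·(4/24) + 81·(1/24) = 329/24.
E[X^2 | Y ≥ 5] = (329/24) / (13/24) = 329/13.

329/13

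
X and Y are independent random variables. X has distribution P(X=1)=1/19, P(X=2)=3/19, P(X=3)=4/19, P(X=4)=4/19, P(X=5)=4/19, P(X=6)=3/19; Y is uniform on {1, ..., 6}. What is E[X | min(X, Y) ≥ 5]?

38/7

P(min(X, Y) ≥ 5) = 7/57.
Summing X·P(x,y) over outcomes with min(X, Y) ≥ 5 gives 2/3.
E[X | min(X, Y) ≥ 5] = (2/3) / (7/57) = 38/7.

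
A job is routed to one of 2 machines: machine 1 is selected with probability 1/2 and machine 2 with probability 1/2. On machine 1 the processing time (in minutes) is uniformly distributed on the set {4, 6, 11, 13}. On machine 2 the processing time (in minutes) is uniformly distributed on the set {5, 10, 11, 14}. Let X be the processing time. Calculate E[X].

E[X | machine 1] = (4+6+11+13)/4 = 17/2.
E[X | machine 2] = (5+10+11+14)/4 = 10.
E[X] = (1/2)·(17/2) + (1/2)·(10) = 37/4.

37/4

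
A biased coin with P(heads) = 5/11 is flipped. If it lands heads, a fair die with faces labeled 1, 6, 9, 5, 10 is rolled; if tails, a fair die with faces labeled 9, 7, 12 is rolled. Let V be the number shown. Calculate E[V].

87/11

E[V | heads] = (1+6+9+5+10)/5 = 31/5.
E[V | tails] = (9+7+12)/3 = 28/3.
By the law of total expectation,
E[V] = (5/11)·(31/5) + (6/11)·(28/3) = 87/11.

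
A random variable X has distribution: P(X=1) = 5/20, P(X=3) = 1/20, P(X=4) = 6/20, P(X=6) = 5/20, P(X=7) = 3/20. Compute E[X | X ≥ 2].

P(X ≥ 2) = 3/4.
Σ over the event: 3·1/20 + 4·3/10 + 6·1/4 + 7·3/20 = 39/10.
E[X | X ≥ 2] = (39/10) / (3/4) = 26/5.

26/5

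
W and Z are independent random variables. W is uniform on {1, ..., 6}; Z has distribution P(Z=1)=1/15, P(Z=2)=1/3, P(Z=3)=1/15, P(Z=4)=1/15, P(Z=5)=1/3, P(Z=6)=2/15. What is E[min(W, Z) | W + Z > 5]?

P(W + Z > 5) = 34/45.
Summing min(W,Z)·P(x,y) over outcomes with W + Z > 5 gives 203/90.
E[min(W, Z) | W + Z > 5] = (203/90) / (34/45) = 203/68.

203/68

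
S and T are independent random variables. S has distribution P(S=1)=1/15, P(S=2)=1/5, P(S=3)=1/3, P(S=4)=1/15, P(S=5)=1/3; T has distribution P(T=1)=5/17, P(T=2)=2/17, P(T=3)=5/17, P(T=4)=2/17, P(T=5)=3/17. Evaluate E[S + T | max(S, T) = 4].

P(max(S, T) = 4) = 32/255.
Summing (S+T)·P(x,y) over outcomes with max(S, T) = 4 gives 4/5.
E[S + T | max(S, T) = 4] = (4/5) / (32/255) = 51/8.

51/8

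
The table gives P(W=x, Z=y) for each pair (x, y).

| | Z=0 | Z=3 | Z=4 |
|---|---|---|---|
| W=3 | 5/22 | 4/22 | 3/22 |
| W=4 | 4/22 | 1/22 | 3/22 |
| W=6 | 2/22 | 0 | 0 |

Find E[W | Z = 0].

43/11

P(Z = 0) = 1/2.
Σ W·P over the event = 3·(5/22) + 4·(4/22) + 6·(2/22) = 43/22.
E[W | Z = 0] = (43/22) / (1/2) = 43/11.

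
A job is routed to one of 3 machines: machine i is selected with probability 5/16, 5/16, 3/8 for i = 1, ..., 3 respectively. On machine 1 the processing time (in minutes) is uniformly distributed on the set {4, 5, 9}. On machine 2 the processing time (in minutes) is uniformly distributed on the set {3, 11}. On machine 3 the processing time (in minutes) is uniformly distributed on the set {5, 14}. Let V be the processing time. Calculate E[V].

E[V | machine 1] = (4+5+9)/3 = 6.
E[V | machine 2] = (3+11)/2 = 7.
E[V | machine 3] = (5+14)/2 = 19/2.
By the law of total expectation,
E[V] = (5/16)·(6) + (5/16)·(7) + (3/8)·(19/2) = 61/8.

61/8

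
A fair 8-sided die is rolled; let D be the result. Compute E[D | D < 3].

3/2

Given D < 3, D is equally likely to be any of {1, 2}.
E[D | D < 3] = (1 + 2) / 2 = 3/2.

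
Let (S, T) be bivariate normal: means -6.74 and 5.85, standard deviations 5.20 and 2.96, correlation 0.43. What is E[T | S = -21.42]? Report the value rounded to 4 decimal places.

E[T | S=x] = μ_T + ρ(σ_T/σ_S)(x − μ_S) for jointly normal variables.
E[T | S=-21.42] = 5.85 + (0.43)·(2.96/5.20)·(-21.42 − (-6.74)) = 5.85 + (0.24477)·(-14.68) = 2.2568.

2.2568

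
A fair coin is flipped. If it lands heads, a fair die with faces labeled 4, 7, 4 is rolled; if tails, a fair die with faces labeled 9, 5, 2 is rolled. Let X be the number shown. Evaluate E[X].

31/6

E[X | heads] = (4+7+4)/3 = 5.
E[X | tails] = (9+5+2)/3 = 16/3.
E[X] = (1/2)·(5) + (1/2)·(16/3) = 31/6.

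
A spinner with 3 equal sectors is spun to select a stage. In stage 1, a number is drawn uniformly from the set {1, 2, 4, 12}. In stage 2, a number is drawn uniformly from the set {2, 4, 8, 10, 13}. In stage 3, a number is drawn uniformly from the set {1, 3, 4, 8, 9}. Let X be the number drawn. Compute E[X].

E[X | stage 1] = (1+2+4+12)/4 = 19/4.
E[X | stage 2] = (2+4+8+10+13)/5 = 37/5.
E[X | stage 3] = (1+3+4+8+9)/5 = 5.
E[X] = (1/3)·(19/4) + (1/3)·(37/5) + (1/3)·(5) = 343/60.

343/60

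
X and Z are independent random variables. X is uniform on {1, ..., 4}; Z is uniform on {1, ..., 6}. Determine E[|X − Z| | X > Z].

5/3

Outcomes with X > Z: (2,1), (3,1), (3,2), (4,1), (4,2), (4,3), each with probability 1/24.
E[|X − Z| | X > Z] = (1 + 2 + 1 + 3 + 2 + 1) / 6 = 5/3.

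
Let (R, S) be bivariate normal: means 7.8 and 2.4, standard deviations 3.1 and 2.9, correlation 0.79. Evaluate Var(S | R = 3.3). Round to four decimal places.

3.1613

For a bivariate normal, Var(S | R=x) = σ_S²(1 − ρ²).
Var(S | R=3.3) = (2.9)²·(1 − (0.79)²) = 8.41·0.3759 = 3.1613.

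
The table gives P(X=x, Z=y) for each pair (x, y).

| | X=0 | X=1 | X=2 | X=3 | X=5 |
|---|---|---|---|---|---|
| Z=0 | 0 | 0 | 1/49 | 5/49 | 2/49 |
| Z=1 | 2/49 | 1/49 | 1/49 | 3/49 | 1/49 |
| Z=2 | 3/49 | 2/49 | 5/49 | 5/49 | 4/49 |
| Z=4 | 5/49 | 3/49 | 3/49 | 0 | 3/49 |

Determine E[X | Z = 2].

47/19

P(Z = 2) = 19/49.
Σ X·P over the event = 0·(3/49) + 1·(2/49) + 2·(5/49) + 3·(5/49) + 5·(4/49) = 47/49.
E[X | Z = 2] = (47/49) / (19/49) = 47/19.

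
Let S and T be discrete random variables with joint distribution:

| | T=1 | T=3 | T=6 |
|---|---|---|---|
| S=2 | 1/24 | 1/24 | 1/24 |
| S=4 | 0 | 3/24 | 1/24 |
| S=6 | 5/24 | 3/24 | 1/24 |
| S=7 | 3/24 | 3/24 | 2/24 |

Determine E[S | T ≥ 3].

79/15

P(T ≥ 3) = 5/8.
Σ S·P over the event = 2·(1/24) + 2·(1/24) + 4·(3/24) + 4·(1/24) + 6·(3/24) + 6·(1/24) + 7·(3/24) + 7·(2/24) = 79/24.
E[S | T ≥ 3] = (79/24) / (5/8) = 79/15.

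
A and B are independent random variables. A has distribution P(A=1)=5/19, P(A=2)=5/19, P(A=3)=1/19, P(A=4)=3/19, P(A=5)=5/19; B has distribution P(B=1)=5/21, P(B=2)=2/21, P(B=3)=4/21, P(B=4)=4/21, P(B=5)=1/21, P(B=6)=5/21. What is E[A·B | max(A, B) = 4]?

732/89

P(max(A, B) = 4) = 89/399.
Summing AB·P(x,y) over outcomes with max(A, B) = 4 gives 244/133.
E[A·B | max(A, B) = 4] = (244/133) / (89/399) = 732/89.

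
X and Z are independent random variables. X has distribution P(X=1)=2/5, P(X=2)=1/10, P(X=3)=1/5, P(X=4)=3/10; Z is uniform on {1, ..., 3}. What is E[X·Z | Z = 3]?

36/5

P(Z = 3) = 1/3.
Summing XZ·P(x,y) over outcomes with Z = 3 gives 12/5.
E[X·Z | Z = 3] = (12/5) / (1/3) = 36/5.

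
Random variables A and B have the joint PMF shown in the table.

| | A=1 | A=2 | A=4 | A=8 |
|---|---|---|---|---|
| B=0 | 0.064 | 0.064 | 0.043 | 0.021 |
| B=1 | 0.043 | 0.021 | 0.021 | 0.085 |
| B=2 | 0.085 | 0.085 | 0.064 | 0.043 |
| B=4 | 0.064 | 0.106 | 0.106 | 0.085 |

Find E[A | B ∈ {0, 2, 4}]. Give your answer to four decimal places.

3.3337

P(B ∈ {0, 2, 4}) = 0.830.
Summing A·P(A=x,B=y) over the conditioning event gives 2.767.
E[A | B ∈ {0, 2, 4}] = (2.767) / (0.830) = 3.3337.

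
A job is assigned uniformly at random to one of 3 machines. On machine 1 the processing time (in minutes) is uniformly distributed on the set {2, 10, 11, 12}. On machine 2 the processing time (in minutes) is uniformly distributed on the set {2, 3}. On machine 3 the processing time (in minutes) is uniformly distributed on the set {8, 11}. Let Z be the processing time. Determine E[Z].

83/12

E[Z | machine 1] = (2+10+11+12)/4 = 35/4.
E[Z | machine 2] = (2+3)/2 = 5/2.
E[Z | machine 3] = (8+11)/2 = 19/2.
E[Z] = (1/3)·(35/4) + (1/3)·(5/2) + (1/3)·(19/2) = 83/12.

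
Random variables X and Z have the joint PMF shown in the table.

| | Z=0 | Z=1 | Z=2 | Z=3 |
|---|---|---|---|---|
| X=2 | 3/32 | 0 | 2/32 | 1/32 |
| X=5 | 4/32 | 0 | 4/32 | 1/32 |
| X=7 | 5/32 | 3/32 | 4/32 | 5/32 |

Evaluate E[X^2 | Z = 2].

P(Z = 2) = 5/16.
Σ X^2·P over the event = 4·(2/32) + 25·(4/32) + 49·(4/32) = 19/2.
E[X^2 | Z = 2] = (19/2) / (5/16) = 152/5.

152/5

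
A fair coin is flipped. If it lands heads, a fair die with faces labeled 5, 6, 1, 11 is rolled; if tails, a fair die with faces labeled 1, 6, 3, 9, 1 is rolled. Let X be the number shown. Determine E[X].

E[X | heads] = (5+6+1+11)/4 = 23/4.
E[X | tails] = (1+6+3+9+1)/5 = 4.
By the law of total expectation,
E[X] = (1/2)·(23/4) + (1/2)·(4) = 39/8.

39/8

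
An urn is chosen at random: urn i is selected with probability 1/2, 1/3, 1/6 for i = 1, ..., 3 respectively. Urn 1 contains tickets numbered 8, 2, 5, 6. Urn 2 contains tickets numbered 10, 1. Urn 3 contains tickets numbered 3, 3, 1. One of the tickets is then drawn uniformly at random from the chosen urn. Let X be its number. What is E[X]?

E[X | urn 1] = (8+2+5+6)/4 = 21/4.
E[X | urn 2] = (10+1)/2 = 11/2.
E[X | urn 3] = (3+3+1)/3 = 7/3.
By the law of total expectation,
E[X] = (1/2)·(21/4) + (1/3)·(11/2) + (1/6)·(7/3) = 349/72.

349/72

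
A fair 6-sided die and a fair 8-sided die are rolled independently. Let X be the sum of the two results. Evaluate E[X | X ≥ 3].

P(X ≥ 3) = 47/48.
E[X | X ≥ 3] = (191/24) / (47/48) = 382/47.

382/47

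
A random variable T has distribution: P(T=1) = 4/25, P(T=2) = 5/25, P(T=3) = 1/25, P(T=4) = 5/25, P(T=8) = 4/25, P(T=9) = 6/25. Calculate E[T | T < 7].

P(T < 7) = 3/5.
Σ over the event: 1·4/25 + 2·1/5 + 3·1/25 + 4·1/5 = 37/25.
E[T | T < 7] = (37/25) / (3/5) = 37/15.

37/15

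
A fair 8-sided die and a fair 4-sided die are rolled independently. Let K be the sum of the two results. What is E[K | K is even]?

P(K is even) = 1/2.
Σ over the event: 2·1/32 + 4·3/32 + 6·1/8 + 8·1/8 + 10·3/32 + 12·1/32 = 7/2.
E[K | K is even] = (7/2) / (1/2) = 7.

7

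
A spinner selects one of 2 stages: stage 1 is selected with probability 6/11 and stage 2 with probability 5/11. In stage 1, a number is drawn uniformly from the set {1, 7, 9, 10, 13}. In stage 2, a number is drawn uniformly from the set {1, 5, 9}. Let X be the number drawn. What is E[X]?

E[X | stage 1] = (1+7+9+10+13)/5 = 8.
E[X | stage 2] = (1+5+9)/3 = 5.
E[X] = (6/11)·(8) + (5/11)·(5) = 73/11.

73/11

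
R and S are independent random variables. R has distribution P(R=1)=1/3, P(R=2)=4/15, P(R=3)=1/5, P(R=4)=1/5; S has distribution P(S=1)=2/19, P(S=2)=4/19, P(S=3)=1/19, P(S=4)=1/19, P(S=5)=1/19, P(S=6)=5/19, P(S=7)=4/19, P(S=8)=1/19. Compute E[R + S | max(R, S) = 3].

P(max(R, S) = 3) = 2/19.
Summing (R+S)·P(x,y) over outcomes with max(R, S) = 3 gives 142/285.
E[R + S | max(R, S) = 3] = (142/285) / (2/19) = 71/15.

71/15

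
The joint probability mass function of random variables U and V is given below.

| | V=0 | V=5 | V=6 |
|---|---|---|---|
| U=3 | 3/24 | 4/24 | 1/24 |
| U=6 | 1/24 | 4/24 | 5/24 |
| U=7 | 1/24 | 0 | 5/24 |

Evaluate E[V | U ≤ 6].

38/9

P(U ≤ 6) = 3/4.
Σ V·P over the event = 0·(3/24) + 5·(4/24) + 6·(1/24) + 0·(1/24) + 5·(4/24) + 6·(5/24) = 19/6.
E[V | U ≤ 6] = (19/6) / (3/4) = 38/9.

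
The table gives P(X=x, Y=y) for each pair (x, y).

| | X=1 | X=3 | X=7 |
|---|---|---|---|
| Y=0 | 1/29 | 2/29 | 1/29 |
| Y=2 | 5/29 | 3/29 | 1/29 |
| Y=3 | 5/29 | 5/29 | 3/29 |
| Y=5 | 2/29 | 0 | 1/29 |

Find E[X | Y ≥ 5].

3

P(Y ≥ 5) = 3/29.
Summing X·P(X=x,Y=y) over the conditioning event gives 9/29.
E[X | Y ≥ 5] = (9/29) / (3/29) = 3.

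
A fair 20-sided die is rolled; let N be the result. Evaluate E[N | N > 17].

Given N > 17, N is equally likely to be any of {18, 19, 20}.
E[N | N > 17] = (18 + 19 + 20) / 3 = 19.

19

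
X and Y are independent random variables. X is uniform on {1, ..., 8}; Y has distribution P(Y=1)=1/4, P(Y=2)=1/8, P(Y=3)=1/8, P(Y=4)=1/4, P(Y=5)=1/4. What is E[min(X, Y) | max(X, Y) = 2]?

P(max(X, Y) = 2) = 1/16.
Summing min(X,Y)·P(x,y) over outcomes with max(X, Y) = 2 gives 5/64.
E[min(X, Y) | max(X, Y) = 2] = (5/64) / (1/16) = 5/4.

5/4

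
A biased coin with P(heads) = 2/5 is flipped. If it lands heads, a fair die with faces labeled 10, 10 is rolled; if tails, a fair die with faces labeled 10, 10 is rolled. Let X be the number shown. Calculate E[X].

E[X | heads] = (10+10)/2 = 10.
E[X | tails] = (10+10)/2 = 10.
By the law of total expectation,
E[X] = (2/5)·(10) + (3/5)·(10) = 10.

10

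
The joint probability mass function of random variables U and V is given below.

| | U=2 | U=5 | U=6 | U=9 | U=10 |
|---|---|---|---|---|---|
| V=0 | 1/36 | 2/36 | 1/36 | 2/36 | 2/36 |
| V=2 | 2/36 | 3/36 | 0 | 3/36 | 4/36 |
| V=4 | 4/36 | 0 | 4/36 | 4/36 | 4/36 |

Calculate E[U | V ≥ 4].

27/4

P(V ≥ 4) = 4/9.
Σ U·P over the event = 2·(4/36) + 6·(4/36) + 9·(4/36) + 10·(4/36) = 3.
E[U | V ≥ 4] = (3) / (4/9) = 27/4.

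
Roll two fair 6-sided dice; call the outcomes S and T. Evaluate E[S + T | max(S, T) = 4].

44/7

Outcomes with max(S, T) = 4: (1,4), (2,4), (3,4), (4,1), (4,2), (4,3), (4,4), each with probability 1/36.
E[S + T | max(S, T) = 4] = (5 + 6 + 7 + 5 + 6 + 7 + 8) / 7 = 44/7.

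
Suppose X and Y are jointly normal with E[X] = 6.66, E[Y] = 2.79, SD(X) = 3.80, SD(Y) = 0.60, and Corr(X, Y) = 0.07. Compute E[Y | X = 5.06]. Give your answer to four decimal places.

2.7723

For a bivariate normal, E[Y | X=x] = μ_Y + ρ·(σ_Y/σ_X)·(x − μ_X).
E[Y | X=5.06] = 2.79 + (0.07)·(0.60/3.80)·(5.06 − (6.66)) = 2.79 + (0.011053)·(-1.6) = 2.7723.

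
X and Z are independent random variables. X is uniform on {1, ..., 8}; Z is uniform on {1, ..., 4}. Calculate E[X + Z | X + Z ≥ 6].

92/11

P(X + Z ≥ 6) = 11/16.
Summing (X+Z)·P(x,y) over outcomes with X + Z ≥ 6 gives 23/4.
E[X + Z | X + Z ≥ 6] = (23/4) / (11/16) = 92/11.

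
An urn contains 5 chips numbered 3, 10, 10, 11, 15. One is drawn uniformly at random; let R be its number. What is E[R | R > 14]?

15

P(R > 14) = 1/5.
Σ over the event: 15·1/5 = 3.
E[R | R > 14] = (3) / (1/5) = 15.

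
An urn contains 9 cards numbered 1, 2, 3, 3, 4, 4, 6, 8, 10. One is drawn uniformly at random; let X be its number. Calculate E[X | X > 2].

38/7

P(X > 2) = 7/9.
Σ over the event: 3·2/9 + 4·2/9 + 6·1/9 + 8·1/9 + 10·1/9 = 38/9.
E[X | X > 2] = (38/9) / (7/9) = 38/7.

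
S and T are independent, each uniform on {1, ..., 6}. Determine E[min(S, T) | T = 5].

Outcomes with T = 5: (1,5), (2,5), (3,5), (4,5), (5,5), (6,5), each with probability 1/36.
E[min(S, T) | T = 5] = (1 + 2 + 3 + 4 + 5 + 5) / 6 = 10/3.

10/3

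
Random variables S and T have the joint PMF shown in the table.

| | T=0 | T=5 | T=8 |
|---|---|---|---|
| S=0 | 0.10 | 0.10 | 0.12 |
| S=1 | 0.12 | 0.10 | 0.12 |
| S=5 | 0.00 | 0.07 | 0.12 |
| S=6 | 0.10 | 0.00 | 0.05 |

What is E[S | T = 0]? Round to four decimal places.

2.2500

P(T = 0) = 0.32.
Σ S·P over the event = 0·(0.10) + 1·(0.12) + 6·(0.10) = 0.72.
E[S | T = 0] = (0.72) / (0.32) = 2.2500.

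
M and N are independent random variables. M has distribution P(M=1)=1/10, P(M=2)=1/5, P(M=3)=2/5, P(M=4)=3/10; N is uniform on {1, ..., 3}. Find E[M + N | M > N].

96/19

P(M > N) = 19/30.
Summing (M+N)·P(x,y) over outcomes with M > N gives 16/5.
E[M + N | M > N] = (16/5) / (19/30) = 96/19.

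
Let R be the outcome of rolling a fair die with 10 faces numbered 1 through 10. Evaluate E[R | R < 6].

Given R < 6, R is equally likely to be any of {1, 2, 3, 4, 5}.
E[R | R < 6] = (1 + 2 + 3 + 4 + 5) / 5 = 3.

3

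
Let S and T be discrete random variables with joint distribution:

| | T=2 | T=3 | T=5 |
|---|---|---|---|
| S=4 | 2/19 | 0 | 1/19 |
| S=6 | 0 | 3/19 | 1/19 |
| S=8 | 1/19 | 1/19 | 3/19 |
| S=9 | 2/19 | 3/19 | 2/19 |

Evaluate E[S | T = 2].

P(T = 2) = 5/19.
Σ S·P over the event = 4·(2/19) + 8·(1/19) + 9·(2/19) = 34/19.
E[S | T = 2] = (34/19) / (5/19) = 34/5.

34/5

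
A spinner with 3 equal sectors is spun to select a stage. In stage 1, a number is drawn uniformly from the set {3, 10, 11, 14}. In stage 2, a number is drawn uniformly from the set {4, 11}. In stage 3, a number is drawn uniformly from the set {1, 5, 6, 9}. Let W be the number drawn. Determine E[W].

89/12

E[W | stage 1] = (3+10+11+14)/4 = 19/2.
E[W | stage 2] = (4+11)/2 = 15/2.
E[W | stage 3] = (1+5+6+9)/4 = 21/4.
By the law of total expectation,
E[W] = (1/3)·(19/2) + (1/3)·(15/2) + (1/3)·(21/4) = 89/12.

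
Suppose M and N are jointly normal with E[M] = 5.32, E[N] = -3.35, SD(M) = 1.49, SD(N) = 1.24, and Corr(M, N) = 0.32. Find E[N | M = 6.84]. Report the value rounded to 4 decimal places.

-2.9452

The regression of N on M has slope ρ·σ_N/σ_M and passes through (μ_M, μ_N).
E[N | M=6.84] = -3.35 + (0.32)·(1.24/1.49)·(6.84 − (5.32)) = -3.35 + (0.26631)·(1.52) = -2.9452.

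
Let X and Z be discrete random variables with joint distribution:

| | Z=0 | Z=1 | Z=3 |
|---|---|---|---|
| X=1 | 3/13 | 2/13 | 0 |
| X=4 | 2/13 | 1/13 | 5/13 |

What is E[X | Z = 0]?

P(Z = 0) = 5/13.
Summing X·P(X=x,Z=y) over the conditioning event gives 11/13.
E[X | Z = 0] = (11/13) / (5/13) = 11/5.

11/5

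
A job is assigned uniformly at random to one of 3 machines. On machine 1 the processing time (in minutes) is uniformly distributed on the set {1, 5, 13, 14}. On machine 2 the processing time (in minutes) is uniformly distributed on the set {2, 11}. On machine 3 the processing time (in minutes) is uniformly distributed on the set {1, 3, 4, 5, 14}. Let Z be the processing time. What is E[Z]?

E[Z | machine 1] = (1+5+13+14)/4 = 33/4.
E[Z | machine 2] = (2+11)/2 = 13/2.
E[Z | machine 3] = (1+3+4+5+14)/5 = 27/5.
E[Z] = (1/3)·(33/4) + (1/3)·(13/2) + (1/3)·(27/5) = 403/60.

403/60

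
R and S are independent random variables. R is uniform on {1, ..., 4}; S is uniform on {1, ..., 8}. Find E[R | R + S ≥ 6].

30/11

P(R + S ≥ 6) = 11/16.
Summing R·P(x,y) over outcomes with R + S ≥ 6 gives 15/8.
E[R | R + S ≥ 6] = (15/8) / (11/16) = 30/11.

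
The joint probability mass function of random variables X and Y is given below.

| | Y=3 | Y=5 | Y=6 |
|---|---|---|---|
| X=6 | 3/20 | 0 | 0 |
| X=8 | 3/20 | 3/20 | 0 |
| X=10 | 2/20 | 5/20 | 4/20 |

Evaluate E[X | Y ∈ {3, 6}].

17/2

P(Y ∈ {3, 6}) = 3/5.
Σ X·P over the event = 6·(3/20) + 8·(3/20) + 10·(2/20) + 10·(4/20) = 51/10.
E[X | Y ∈ {3, 6}] = (51/10) / (3/5) = 17/2.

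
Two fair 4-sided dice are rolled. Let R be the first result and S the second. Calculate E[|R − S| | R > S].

P(R > S) = 3/8.
Summing |R−S|·P(x,y) over outcomes with R > S gives 5/8.
E[|R − S| | R > S] = (5/8) / (3/8) = 5/3.

5/3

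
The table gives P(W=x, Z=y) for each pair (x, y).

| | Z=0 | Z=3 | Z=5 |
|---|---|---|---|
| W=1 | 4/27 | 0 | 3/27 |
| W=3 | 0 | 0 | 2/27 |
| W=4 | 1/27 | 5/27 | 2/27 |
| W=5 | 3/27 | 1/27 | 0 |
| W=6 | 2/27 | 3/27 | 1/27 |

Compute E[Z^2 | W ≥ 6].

P(W ≥ 6) = 2/9.
Σ Z^2·P over the event = 0·(2/27) + 9·(3/27) + 25·(1/27) = 52/27.
E[Z^2 | W ≥ 6] = (52/27) / (2/9) = 26/3.

26/3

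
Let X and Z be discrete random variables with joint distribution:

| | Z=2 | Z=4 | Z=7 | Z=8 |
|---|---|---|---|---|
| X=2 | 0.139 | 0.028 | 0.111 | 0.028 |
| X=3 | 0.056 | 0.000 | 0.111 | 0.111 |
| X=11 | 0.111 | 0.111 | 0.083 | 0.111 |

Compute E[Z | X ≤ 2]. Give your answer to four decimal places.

4.5458

P(X ≤ 2) = 0.306.
Σ Z·P over the event = 2·(0.139) + 4·(0.028) + 7·(0.111) + 8·(0.028) = 1.391.
E[Z | X ≤ 2] = (1.391) / (0.306) = 4.5458.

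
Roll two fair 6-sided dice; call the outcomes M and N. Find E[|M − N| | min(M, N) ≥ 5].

Outcomes with min(M, N) ≥ 5: (5,5), (5,6), (6,5), (6,6), each with probability 1/36.
E[|M − N| | min(M, N) ≥ 5] = (0 + 1 + 1 + 0) / 4 = 1/2.

1/2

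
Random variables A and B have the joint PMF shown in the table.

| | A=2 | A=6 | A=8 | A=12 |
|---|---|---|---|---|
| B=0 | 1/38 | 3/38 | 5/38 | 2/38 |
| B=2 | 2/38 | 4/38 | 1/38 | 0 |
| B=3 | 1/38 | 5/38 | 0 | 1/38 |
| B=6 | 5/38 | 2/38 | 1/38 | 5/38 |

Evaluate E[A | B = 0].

P(B = 0) = 11/38.
Σ A·P over the event = 2·(1/38) + 6·(3/38) + 8·(5/38) + 12·(2/38) = 42/19.
E[A | B = 0] = (42/19) / (11/38) = 84/11.

84/11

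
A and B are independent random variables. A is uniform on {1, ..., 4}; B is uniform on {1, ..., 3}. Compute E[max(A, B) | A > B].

Outcomes with A > B: (2,1), (3,1), (3,2), (4,1), (4,2), (4,3), each with probability 1/12.
E[max(A, B) | A > B] = (2 + 3 + 3 + 4 + 4 + 4) / 6 = 10/3.

10/3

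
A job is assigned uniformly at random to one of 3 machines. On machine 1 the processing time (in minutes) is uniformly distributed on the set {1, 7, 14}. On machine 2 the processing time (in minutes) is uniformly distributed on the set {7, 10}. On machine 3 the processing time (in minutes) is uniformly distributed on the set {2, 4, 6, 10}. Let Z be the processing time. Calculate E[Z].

64/9

E[Z | machine 1] = (1+7+14)/3 = 22/3.
E[Z | machine 2] = (7+10)/2 = 17/2.
E[Z | machine 3] = (2+4+6+10)/4 = 11/2.
By the law of total expectation,
E[Z] = (1/3)·(22/3) + (1/3)·(17/2) + (1/3)·(11/2) = 64/9.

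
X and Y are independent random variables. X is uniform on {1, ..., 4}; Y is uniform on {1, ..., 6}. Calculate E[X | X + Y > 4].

P(X + Y > 4) = 3/4.
Summing X·P(x,y) over outcomes with X + Y > 4 gives 25/12.
E[X | X + Y > 4] = (25/12) / (3/4) = 25/9.

25/9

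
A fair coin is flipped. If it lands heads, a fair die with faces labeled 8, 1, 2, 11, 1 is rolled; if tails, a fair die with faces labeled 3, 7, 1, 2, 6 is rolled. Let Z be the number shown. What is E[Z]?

21/5

E[Z | heads] = (8+1+2+11+1)/5 = 23/5.
E[Z | tails] = (3+7+1+2+6)/5 = 19/5.
E[Z] = (1/2)·(23/5) + (1/2)·(19/5) = 21/5.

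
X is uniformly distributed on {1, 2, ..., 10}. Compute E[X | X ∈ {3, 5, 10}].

6

P(X ∈ {3, 5, 10}) = 3/10.
Σ over the event: 3·1/10 + 5·1/10 + 10·1/10 = 9/5.
E[X | X ∈ {3, 5, 10}] = (9/5) / (3/10) = 6.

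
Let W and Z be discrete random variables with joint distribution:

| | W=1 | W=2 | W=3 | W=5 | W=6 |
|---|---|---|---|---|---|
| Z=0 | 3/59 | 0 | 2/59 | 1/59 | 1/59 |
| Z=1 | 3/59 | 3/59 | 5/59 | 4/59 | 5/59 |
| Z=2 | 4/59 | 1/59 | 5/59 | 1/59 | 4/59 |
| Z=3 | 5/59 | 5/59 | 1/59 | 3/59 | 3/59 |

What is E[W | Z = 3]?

3

P(Z = 3) = 17/59.
Σ W·P over the event = 1·(5/59) + 2·(5/59) + 3·(1/59) + 5·(3/59) + 6·(3/59) = 51/59.
E[W | Z = 3] = (51/59) / (17/59) = 3.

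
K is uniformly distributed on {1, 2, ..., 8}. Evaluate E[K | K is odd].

Given K is odd, K is equally likely to be any of {1, 3, 5, 7}.
E[K | K is odd] = (1 + 3 + 5 + 7) / 4 = 4.

4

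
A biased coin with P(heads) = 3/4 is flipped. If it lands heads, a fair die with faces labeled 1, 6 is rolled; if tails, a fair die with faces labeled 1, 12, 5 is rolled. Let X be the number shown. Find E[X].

33/8

E[X | heads] = (1+6)/2 = 7/2.
E[X | tails] = (1+12+5)/3 = 6.
E[X] = (3/4)·(7/2) + (1/4)·(6) = 33/8.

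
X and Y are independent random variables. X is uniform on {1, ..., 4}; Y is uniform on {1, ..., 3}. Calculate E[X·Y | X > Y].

35/6

P(X > Y) = 1/2.
Summing XY·P(x,y) over outcomes with X > Y gives 35/12.
E[X·Y | X > Y] = (35/12) / (1/2) = 35/6.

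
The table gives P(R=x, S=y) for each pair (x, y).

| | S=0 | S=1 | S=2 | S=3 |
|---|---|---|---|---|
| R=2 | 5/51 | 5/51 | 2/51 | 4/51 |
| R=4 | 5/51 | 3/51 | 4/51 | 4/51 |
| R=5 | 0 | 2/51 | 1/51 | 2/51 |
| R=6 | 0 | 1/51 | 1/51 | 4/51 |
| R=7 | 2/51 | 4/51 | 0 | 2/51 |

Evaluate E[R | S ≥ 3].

P(S ≥ 3) = 16/51.
Σ R·P over the event = 2·(4/51) + 4·(4/51) + 5·(2/51) + 6·(4/51) + 7·(2/51) = 24/17.
E[R | S ≥ 3] = (24/17) / (16/51) = 9/2.

9/2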